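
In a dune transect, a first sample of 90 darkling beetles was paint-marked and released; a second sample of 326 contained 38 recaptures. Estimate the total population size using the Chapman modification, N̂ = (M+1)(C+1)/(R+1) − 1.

N = 762

N̂ = (90+1)(326+1)/(38+1) − 1 = 91·327/39 − 1
= 29757/39 − 1 = 763 − 1 = 762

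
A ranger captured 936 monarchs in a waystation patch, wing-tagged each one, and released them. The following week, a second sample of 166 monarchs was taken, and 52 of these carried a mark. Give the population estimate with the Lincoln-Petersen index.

N = 2988

If marked individuals mix randomly, R/C ≈ M/N, giving N ≈ M·C/R.
N = (936 × 166) / 52 = 155376 / 52 = 2988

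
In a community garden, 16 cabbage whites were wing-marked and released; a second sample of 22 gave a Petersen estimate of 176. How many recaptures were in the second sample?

R = 2

From N = M·C/R: R = M·C / N = 16·22 / 176 = 352 / 176 = 2.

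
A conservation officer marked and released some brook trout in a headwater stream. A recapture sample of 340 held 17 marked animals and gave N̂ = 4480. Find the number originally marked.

M = 224

From N = M·C/R: M = N·R / C = 4480·17 / 340 = 76160 / 340 = 224.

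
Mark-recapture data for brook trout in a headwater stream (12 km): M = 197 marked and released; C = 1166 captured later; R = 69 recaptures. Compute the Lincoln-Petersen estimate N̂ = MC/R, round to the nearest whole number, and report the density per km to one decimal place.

density ≈ 277.4 brook trout per km

N̂ = 197·1166/69 = 229702/69 ≈ 3329.0 → 3329
Density = N̂ / area = 3329 / 12 ≈ 277.42 → 277.4 per km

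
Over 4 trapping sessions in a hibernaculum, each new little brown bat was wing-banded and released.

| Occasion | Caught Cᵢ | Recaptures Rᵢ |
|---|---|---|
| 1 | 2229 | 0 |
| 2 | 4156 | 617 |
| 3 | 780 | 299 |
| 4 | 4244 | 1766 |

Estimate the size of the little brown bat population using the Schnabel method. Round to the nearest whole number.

Marked at large before each occasion: Mᵢ = Σⱼ<ᵢ (Cⱼ − Rⱼ) → M1=0, M2=2229, M3=5768, M4=6249
Σ MᵢCᵢ = 0·2229 + 2229·4156 + 5768·780 + 6249·4244 = 0 + 9263724 + 4499040 + 26520756 = 40283520
Σ Rᵢ = 0 + 617 + 299 + 1766 = 2682
N̂ = 40283520 / 2682 ≈ 15020.0 → 15020

N ≈ 15,020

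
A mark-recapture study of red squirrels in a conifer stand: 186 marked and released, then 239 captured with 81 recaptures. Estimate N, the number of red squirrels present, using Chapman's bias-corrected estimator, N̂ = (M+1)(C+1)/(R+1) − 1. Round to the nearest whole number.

N ≈ 546

N̂ = (186+1)(239+1)/(81+1) − 1 = 187·240/82 − 1
= 44880/82 − 1 ≈ 547.3 − 1 ≈ 546.3 → 546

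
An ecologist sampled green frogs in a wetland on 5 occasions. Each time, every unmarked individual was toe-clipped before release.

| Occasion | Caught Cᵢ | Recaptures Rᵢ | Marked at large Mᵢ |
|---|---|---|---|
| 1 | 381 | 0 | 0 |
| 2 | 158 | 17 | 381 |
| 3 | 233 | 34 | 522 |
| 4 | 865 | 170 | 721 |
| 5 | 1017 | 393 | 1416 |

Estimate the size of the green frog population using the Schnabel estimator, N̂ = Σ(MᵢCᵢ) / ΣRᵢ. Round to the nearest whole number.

N ≈ 3657

Σ MᵢCᵢ = 0·381 + 381·158 + 522·233 + 721·865 + 1416·1017 = 0 + 60198 + 121626 + 623665 + 1440072 = 2245561
Σ Rᵢ = 0 + 17 + 34 + 170 + 393 = 614
N̂ = 2245561 / 614 ≈ 3657.3 → 3657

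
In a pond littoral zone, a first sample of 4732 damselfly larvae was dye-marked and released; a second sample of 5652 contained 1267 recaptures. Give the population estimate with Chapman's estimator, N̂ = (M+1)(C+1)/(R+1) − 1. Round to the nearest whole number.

N ≈ 21,100

N̂ = (4732+1)(5652+1)/(1267+1) − 1 = 4733·5653/1268 − 1
= 26755649/1268 − 1 ≈ 21100.7 − 1 ≈ 21099.7 → 21100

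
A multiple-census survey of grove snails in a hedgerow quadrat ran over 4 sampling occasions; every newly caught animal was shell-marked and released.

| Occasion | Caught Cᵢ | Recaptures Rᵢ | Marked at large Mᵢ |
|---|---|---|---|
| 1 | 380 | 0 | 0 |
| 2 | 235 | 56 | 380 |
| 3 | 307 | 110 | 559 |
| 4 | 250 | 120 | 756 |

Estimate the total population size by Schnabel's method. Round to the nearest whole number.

Σ MᵢCᵢ = 0·380 + 380·235 + 559·307 + 756·250 = 0 + 89300 + 171613 + 189000 = 449913
Σ Rᵢ = 0 + 56 + 110 + 120 = 286
N̂ = 449913 / 286 ≈ 1573.1 → 1573

N ≈ 1573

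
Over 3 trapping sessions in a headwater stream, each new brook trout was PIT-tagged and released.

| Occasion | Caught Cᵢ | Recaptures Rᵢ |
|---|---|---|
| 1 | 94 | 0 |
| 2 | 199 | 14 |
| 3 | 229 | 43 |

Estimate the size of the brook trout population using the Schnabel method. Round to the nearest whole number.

Marked at large before each occasion: Mᵢ = Σⱼ<ᵢ (Cⱼ − Rⱼ) → M1=0, M2=94, M3=279
Σ MᵢCᵢ = 0·94 + 94·199 + 279·229 = 0 + 18706 + 63891 = 82597
Σ Rᵢ = 0 + 14 + 43 = 57
N̂ = 82597 / 57 ≈ 1449.1 → 1449

N ≈ 1449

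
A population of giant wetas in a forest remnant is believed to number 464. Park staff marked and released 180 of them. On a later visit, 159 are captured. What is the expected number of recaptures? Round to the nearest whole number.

expected recaptures ≈ 62

The marked fraction of the population is 180/464, so in a sample of 159 expect C·(M/N) marked.
E[R] = 180 × 159 / 464 = 28620 / 464 ≈ 61.7 → 62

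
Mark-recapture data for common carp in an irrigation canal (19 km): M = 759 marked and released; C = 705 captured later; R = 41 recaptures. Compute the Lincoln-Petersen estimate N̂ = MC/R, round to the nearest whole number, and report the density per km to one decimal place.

N̂ = 759·705/41 = 535095/41 ≈ 13051.1 → 13051
Density = N̂ / area = 13051 / 19 ≈ 686.89 → 686.9 per km

density ≈ 686.9 common carp per km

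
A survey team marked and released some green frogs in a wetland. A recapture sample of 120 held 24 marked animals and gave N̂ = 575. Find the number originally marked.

From N = M·C/R: M = N·R / C = 575·24 / 120 = 13800 / 120 = 115.

M = 115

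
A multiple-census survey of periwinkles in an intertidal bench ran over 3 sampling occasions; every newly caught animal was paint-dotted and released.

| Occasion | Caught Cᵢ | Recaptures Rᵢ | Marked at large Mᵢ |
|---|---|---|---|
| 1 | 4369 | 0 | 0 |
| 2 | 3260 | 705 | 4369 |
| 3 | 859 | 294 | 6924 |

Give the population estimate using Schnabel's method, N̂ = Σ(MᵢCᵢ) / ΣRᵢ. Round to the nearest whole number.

Σ MᵢCᵢ = 0·4369 + 4369·3260 + 6924·859 = 0 + 14242940 + 5947716 = 20190656
Σ Rᵢ = 0 + 705 + 294 = 999
N̂ = 20190656 / 999 ≈ 20210.9 → 20211

N ≈ 20,211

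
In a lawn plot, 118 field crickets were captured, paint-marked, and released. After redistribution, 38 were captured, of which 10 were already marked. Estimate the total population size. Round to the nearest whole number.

N ≈ 448

N = (118 × 38) / 10 = 4484 / 10 ≈ 448.4 → 448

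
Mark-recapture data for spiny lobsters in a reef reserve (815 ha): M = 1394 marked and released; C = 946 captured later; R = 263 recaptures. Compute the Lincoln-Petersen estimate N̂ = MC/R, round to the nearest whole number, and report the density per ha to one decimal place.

N̂ = 1394·946/263 = 1318724/263 ≈ 5014.2 → 5014
Density = N̂ / area = 5014 / 815 ≈ 6.15 → 6.2 per ha

density ≈ 6.2 spiny lobsters per ha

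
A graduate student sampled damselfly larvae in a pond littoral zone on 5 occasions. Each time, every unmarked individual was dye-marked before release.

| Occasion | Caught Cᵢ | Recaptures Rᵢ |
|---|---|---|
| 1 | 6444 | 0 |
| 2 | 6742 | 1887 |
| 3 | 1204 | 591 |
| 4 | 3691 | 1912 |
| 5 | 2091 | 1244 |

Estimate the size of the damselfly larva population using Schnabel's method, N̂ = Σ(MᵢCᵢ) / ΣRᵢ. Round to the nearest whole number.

N ≈ 23,011

Marked at large before each occasion: Mᵢ = Σⱼ<ᵢ (Cⱼ − Rⱼ) → M1=0, M2=6444, M3=11299, M4=11912, M5=13691
Σ MᵢCᵢ = 0·6444 + 6444·6742 + 11299·1204 + 11912·3691 + 13691·2091 = 0 + 43445448 + 13603996 + 43967192 + 28627881 = 129644517
Σ Rᵢ = 0 + 1887 + 591 + 1912 + 1244 = 5634
N̂ = 129644517 / 5634 ≈ 23011.1 → 23011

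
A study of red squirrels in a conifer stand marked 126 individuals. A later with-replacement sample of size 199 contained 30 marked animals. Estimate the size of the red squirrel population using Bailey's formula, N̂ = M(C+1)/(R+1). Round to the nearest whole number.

N ≈ 813

N̂ = 126·(199+1)/(30+1) = 126·200/31 = 25200/31 ≈ 812.9 → 813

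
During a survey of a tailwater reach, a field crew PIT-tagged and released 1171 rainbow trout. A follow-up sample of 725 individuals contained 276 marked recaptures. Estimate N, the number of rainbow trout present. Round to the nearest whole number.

N ≈ 3076

N = (1171 × 725) / 276 = 848975 / 276 ≈ 3076.0 → 3076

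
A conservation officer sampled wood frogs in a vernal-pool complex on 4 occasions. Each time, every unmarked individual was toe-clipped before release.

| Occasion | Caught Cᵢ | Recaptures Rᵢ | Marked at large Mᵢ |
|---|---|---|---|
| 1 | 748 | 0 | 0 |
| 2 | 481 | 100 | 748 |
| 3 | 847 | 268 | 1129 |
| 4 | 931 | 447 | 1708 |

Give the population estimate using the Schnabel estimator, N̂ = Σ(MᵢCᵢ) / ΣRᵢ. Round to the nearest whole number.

N ≈ 3566

Σ MᵢCᵢ = 0·748 + 748·481 + 1129·847 + 1708·931 = 0 + 359788 + 956263 + 1590148 = 2906199
Σ Rᵢ = 0 + 100 + 268 + 447 = 815
N̂ = 2906199 / 815 ≈ 3565.9 → 3566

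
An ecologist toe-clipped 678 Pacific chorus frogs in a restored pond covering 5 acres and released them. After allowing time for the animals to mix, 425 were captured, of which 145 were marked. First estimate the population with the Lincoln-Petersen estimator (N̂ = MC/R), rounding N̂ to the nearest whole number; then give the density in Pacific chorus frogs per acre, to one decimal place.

N̂ = 678·425/145 = 288150/145 ≈ 1987.2 → 1987
Density = N̂ / area = 1987 / 5 ≈ 397.40 → 397.4 per acre

density ≈ 397.4 Pacific chorus frogs per acre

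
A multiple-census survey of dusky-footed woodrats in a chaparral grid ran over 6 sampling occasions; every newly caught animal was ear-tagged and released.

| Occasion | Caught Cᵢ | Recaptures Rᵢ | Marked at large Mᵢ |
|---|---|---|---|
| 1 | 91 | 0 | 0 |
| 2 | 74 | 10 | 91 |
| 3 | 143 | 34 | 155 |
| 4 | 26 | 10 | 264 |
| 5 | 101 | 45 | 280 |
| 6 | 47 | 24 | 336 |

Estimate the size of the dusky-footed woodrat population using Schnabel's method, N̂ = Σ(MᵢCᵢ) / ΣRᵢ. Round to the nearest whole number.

Σ MᵢCᵢ = 0·91 + 91·74 + 155·143 + 264·26 + 280·101 + 336·47 = 0 + 6734 + 22165 + 6864 + 28280 + 15792 = 79835
Σ Rᵢ = 0 + 10 + 34 + 10 + 45 + 24 = 123
N̂ = 79835 / 123 ≈ 649.1 → 649

N ≈ 649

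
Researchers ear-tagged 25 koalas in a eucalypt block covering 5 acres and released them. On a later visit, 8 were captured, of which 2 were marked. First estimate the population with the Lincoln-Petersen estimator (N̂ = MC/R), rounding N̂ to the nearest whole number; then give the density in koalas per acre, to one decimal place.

density ≈ 20.0 koalas per acre

N̂ = 25·8/2 = 200/2 = 100
Density = N̂ / area = 100 / 5 = 20.0 per acre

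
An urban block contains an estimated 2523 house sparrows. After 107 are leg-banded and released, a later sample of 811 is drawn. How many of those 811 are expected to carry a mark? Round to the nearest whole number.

expected recaptures ≈ 34

The marked fraction of the population is 107/2523, so in a sample of 811 expect C·(M/N) marked.
E[R] = 107 × 811 / 2523 = 86777 / 2523 ≈ 34.4 → 34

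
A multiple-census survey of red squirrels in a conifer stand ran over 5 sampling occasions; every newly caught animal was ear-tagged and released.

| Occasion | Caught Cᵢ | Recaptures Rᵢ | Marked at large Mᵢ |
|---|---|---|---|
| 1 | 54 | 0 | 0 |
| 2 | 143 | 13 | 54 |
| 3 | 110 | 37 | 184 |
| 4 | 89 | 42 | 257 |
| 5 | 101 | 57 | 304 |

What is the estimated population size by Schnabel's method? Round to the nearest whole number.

N ≈ 547

Σ MᵢCᵢ = 0·54 + 54·143 + 184·110 + 257·89 + 304·101 = 0 + 7722 + 20240 + 22873 + 30704 = 81539
Σ Rᵢ = 0 + 13 + 37 + 42 + 57 = 149
N̂ = 81539 / 149 ≈ 547.2 → 547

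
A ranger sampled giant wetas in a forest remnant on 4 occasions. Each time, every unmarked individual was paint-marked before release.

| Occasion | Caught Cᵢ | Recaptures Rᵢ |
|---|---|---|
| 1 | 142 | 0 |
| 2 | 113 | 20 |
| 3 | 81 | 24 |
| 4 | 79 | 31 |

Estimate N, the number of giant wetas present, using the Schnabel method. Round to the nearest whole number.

N ≈ 775

Marked at large before each occasion: Mᵢ = Σⱼ<ᵢ (Cⱼ − Rⱼ) → M1=0, M2=142, M3=235, M4=292
Σ MᵢCᵢ = 0·142 + 142·113 + 235·81 + 292·79 = 0 + 16046 + 19035 + 23068 = 58149
Σ Rᵢ = 0 + 20 + 24 + 31 = 75
N̂ = 58149 / 75 ≈ 775.3 → 775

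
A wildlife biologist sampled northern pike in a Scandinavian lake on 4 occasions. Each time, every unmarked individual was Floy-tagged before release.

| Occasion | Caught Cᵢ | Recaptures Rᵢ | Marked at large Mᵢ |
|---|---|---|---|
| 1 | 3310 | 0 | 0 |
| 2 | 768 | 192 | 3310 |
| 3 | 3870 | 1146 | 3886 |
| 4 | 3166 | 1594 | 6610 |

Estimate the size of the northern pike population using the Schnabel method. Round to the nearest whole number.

N ≈ 13,134

Σ MᵢCᵢ = 0·3310 + 3310·768 + 3886·3870 + 6610·3166 = 0 + 2542080 + 15038820 + 20927260 = 38508160
Σ Rᵢ = 0 + 192 + 1146 + 1594 = 2932
N̂ = 38508160 / 2932 ≈ 13133.8 → 13134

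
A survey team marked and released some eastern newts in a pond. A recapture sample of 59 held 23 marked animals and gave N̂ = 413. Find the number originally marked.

M = 161

From N = M·C/R: M = N·R / C = 413·23 / 59 = 9499 / 59 = 161.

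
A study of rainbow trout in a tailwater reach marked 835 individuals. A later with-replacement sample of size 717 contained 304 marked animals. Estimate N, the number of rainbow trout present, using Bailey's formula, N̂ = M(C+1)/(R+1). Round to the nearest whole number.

N̂ = 835·(717+1)/(304+1) = 835·718/305 = 599530/305 ≈ 1965.7 → 1966

N ≈ 1966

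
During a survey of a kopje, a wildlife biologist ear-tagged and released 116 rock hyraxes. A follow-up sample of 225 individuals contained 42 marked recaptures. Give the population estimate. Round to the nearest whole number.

N ≈ 621

N = (116 × 225) / 42 = 26100 / 42 ≈ 621.4 → 621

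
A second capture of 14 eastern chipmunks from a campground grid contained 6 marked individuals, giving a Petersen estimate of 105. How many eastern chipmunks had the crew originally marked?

From N = M·C/R: M = N·R / C = 105·6 / 14 = 630 / 14 = 45.

M = 45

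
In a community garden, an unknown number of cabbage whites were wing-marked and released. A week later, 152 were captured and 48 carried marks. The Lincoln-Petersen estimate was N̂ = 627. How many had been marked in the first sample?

M = 198

From N = M·C/R: M = N·R / C = 627·48 / 152 = 30096 / 152 = 198.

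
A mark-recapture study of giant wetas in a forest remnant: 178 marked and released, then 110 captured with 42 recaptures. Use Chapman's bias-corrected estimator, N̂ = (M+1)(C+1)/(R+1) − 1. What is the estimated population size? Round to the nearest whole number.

N̂ = (178+1)(110+1)/(42+1) − 1 = 179·111/43 − 1
= 19869/43 − 1 ≈ 462.1 − 1 ≈ 461.1 → 461

N ≈ 461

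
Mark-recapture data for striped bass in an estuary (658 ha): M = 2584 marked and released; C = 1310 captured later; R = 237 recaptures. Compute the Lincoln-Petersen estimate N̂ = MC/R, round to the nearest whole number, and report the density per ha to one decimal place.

N̂ = 2584·1310/237 = 3385040/237 ≈ 14282.9 → 14283
Density = N̂ / area = 14283 / 658 ≈ 21.71 → 21.7 per ha

density ≈ 21.7 striped bass per ha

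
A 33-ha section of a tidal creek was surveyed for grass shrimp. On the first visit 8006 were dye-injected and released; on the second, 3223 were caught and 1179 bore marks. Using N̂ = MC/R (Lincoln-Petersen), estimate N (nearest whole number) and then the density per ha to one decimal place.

N̂ = 8006·3223/1179 = 25803338/1179 ≈ 21885.8 → 21886
Density = N̂ / area = 21886 / 33 ≈ 663.21 → 663.2 per ha

density ≈ 663.2 grass shrimp per ha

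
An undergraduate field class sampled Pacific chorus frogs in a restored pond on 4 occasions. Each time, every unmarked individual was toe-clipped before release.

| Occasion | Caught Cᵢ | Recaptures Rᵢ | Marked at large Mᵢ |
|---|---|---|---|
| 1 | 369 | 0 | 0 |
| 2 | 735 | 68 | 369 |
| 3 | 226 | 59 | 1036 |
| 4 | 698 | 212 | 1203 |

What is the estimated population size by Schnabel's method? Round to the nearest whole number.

N ≈ 3968

Σ MᵢCᵢ = 0·369 + 369·735 + 1036·226 + 1203·698 = 0 + 271215 + 234136 + 839694 = 1345045
Σ Rᵢ = 0 + 68 + 59 + 212 = 339
N̂ = 1345045 / 339 ≈ 3967.7 → 3968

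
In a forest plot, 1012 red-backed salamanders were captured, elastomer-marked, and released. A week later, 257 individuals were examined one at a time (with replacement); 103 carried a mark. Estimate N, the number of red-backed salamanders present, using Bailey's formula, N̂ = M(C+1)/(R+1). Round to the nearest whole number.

N̂ = 1012·(257+1)/(103+1) = 1012·258/104 = 261096/104 ≈ 2510.5 → 2511

N ≈ 2511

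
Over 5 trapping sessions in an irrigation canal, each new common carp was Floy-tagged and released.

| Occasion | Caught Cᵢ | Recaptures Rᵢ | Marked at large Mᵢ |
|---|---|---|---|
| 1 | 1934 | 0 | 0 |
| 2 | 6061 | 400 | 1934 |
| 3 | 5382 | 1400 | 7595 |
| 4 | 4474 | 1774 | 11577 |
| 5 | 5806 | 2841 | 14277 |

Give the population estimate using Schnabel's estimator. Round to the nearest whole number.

N ≈ 29,195

Σ MᵢCᵢ = 0·1934 + 1934·6061 + 7595·5382 + 11577·4474 + 14277·5806 = 0 + 11721974 + 40876290 + 51795498 + 82892262 = 187286024
Σ Rᵢ = 0 + 400 + 1400 + 1774 + 2841 = 6415
N̂ = 187286024 / 6415 ≈ 29195.0 → 29195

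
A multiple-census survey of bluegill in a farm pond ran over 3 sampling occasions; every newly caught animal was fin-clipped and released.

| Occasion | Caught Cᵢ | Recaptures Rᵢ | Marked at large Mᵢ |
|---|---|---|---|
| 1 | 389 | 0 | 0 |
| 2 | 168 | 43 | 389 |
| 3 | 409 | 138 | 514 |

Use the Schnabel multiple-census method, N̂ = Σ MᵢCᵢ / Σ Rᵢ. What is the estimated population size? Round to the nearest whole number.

Σ MᵢCᵢ = 0·389 + 389·168 + 514·409 = 0 + 65352 + 210226 = 275578
Σ Rᵢ = 0 + 43 + 138 = 181
N̂ = 275578 / 181 ≈ 1522.5 → 1523

N ≈ 1523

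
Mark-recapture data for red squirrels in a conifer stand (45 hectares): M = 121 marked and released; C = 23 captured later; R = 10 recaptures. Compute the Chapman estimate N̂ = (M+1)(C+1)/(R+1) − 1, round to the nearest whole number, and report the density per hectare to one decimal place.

density ≈ 5.9 red squirrels per hectare

N̂ = 122·24/11 − 1 = 2928/11 − 1 ≈ 265.2 → 265
Density = N̂ / area = 265 / 45 ≈ 5.89 → 5.9 per hectare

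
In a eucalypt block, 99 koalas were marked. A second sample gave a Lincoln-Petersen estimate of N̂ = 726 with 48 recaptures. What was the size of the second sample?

C = 352

From N = M·C/R: C = N·R / M = 726·48 / 99 = 34848 / 99 = 352.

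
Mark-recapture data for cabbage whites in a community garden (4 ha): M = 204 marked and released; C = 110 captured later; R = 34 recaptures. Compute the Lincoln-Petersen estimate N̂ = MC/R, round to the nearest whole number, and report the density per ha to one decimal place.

density ≈ 165.0 cabbage whites per ha

N̂ = 204·110/34 = 22440/34 = 660
Density = N̂ / area = 660 / 4 = 165.0 per ha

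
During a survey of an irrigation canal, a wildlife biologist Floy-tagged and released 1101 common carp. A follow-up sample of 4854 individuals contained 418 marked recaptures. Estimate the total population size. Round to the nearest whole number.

If marked individuals mix randomly, R/C ≈ M/N, giving N ≈ M·C/R.
N = (1101 × 4854) / 418 = 5344254 / 418 ≈ 12785.3 → 12785

N ≈ 12,785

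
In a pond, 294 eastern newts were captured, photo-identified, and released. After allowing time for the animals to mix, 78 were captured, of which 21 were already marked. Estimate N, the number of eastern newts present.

Lincoln-Petersen assumes M/N = R/C, so N = M·C / R.
N = (294 × 78) / 21 = 22932 / 21 = 1092

N = 1092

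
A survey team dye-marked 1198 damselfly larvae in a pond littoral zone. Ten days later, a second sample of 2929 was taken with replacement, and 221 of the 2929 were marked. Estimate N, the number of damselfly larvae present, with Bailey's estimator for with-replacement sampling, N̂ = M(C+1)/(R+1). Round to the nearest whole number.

N̂ = 1198·(2929+1)/(221+1) = 1198·2930/222 = 3510140/222 ≈ 15811.4 → 15811

N ≈ 15,811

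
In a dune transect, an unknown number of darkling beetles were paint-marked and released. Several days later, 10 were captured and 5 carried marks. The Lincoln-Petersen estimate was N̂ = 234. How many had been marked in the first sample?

From N = M·C/R: M = N·R / C = 234·5 / 10 = 1170 / 10 = 117.

M = 117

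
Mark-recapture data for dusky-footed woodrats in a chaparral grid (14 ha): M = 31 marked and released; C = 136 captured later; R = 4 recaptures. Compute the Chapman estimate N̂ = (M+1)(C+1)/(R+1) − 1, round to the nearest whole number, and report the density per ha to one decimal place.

density ≈ 62.6 dusky-footed woodrats per ha

N̂ = 32·137/5 − 1 = 4384/5 − 1 ≈ 875.8 → 876
Density = N̂ / area = 876 / 14 ≈ 62.57 → 62.6 per ha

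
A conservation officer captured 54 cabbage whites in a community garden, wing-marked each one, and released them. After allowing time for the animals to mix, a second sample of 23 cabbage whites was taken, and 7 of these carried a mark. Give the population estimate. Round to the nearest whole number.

The marked fraction in the recapture sample should equal the marked fraction in the population: 7/23 = 54/N.
N = (54 × 23) / 7 = 1242 / 7 ≈ 177.4 → 177

N ≈ 177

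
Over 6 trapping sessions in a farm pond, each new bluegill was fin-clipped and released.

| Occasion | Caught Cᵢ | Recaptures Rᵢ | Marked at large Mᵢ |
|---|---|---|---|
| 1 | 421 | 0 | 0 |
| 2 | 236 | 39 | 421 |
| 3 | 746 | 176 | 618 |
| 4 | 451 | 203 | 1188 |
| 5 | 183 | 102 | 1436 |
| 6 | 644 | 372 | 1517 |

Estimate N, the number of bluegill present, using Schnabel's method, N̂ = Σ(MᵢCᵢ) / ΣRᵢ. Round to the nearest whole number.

Σ MᵢCᵢ = 0·421 + 421·236 + 618·746 + 1188·451 + 1436·183 + 1517·644 = 0 + 99356 + 461028 + 535788 + 262788 + 976948 = 2335908
Σ Rᵢ = 0 + 39 + 176 + 203 + 102 + 372 = 892
N̂ = 2335908 / 892 ≈ 2618.7 → 2619

N ≈ 2619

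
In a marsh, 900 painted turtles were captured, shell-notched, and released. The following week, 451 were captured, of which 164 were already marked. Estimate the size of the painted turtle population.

N = (900 × 451) / 164 = 405900 / 164 = 2475

N = 2475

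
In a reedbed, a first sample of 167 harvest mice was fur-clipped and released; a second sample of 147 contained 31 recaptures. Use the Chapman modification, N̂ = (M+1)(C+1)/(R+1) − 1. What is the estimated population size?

N̂ = (167+1)(147+1)/(31+1) − 1 = 168·148/32 − 1
= 24864/32 − 1 = 777 − 1 = 776

N = 776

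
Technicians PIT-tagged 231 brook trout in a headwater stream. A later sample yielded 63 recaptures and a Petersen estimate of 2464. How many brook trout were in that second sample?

C = 672

From N = M·C/R: C = N·R / M = 2464·63 / 231 = 155232 / 231 = 672.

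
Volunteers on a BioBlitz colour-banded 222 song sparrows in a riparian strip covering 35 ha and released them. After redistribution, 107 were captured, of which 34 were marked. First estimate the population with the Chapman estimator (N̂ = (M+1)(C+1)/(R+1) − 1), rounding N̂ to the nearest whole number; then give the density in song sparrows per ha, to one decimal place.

N̂ = 223·108/35 − 1 = 24084/35 − 1 ≈ 687.1 → 687
Density = N̂ / area = 687 / 35 ≈ 19.63 → 19.6 per ha

density ≈ 19.6 song sparrows per ha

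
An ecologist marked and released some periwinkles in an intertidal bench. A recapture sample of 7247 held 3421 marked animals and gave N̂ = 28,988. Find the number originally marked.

M = 13684

From N = M·C/R: M = N·R / C = 28988·3421 / 7247 = 99167948 / 7247 = 13684.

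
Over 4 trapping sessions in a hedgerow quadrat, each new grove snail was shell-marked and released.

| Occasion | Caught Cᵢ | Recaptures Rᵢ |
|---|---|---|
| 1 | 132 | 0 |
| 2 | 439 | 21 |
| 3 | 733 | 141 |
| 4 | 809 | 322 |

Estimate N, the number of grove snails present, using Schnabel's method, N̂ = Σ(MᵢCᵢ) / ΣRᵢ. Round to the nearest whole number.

Marked at large before each occasion: Mᵢ = Σⱼ<ᵢ (Cⱼ − Rⱼ) → M1=0, M2=132, M3=550, M4=1142
Σ MᵢCᵢ = 0·132 + 132·439 + 550·733 + 1142·809 = 0 + 57948 + 403150 + 923878 = 1384976
Σ Rᵢ = 0 + 21 + 141 + 322 = 484
N̂ = 1384976 / 484 ≈ 2861.5 → 2862

N ≈ 2862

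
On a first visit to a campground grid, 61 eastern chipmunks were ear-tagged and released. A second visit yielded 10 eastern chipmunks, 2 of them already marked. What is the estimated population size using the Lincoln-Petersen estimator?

N = (61 × 10) / 2 = 610 / 2 = 305

N = 305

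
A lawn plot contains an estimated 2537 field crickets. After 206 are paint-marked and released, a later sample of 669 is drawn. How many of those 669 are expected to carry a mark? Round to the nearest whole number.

expected recaptures ≈ 54

Expected recaptures E[R] = M·C / N.
E[R] = 206 × 669 / 2537 = 137814 / 2537 ≈ 54.3 → 54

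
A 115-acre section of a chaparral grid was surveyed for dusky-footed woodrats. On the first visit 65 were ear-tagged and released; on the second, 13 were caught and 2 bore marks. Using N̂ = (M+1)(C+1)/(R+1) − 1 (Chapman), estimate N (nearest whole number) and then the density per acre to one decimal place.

N̂ = 66·14/3 − 1 = 924/3 − 1 = 307
Density = N̂ / area = 307 / 115 ≈ 2.67 → 2.7 per acre

density ≈ 2.7 dusky-footed woodrats per acre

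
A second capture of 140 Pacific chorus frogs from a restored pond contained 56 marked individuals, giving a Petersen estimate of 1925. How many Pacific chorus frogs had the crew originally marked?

From N = M·C/R: M = N·R / C = 1925·56 / 140 = 107800 / 140 = 770.

M = 770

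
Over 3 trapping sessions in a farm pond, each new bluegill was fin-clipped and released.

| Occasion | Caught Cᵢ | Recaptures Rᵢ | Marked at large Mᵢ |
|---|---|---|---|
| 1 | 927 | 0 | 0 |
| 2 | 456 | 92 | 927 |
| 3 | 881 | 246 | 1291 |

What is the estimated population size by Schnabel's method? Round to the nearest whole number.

N ≈ 4616

Σ MᵢCᵢ = 0·927 + 927·456 + 1291·881 = 0 + 422712 + 1137371 = 1560083
Σ Rᵢ = 0 + 92 + 246 = 338
N̂ = 1560083 / 338 ≈ 4615.6 → 4616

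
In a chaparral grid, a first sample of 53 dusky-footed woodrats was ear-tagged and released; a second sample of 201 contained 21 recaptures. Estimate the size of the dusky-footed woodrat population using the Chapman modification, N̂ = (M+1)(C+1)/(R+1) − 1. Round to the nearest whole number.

N ≈ 495

N̂ = (53+1)(201+1)/(21+1) − 1 = 54·202/22 − 1
= 10908/22 − 1 ≈ 495.8 − 1 ≈ 494.8 → 495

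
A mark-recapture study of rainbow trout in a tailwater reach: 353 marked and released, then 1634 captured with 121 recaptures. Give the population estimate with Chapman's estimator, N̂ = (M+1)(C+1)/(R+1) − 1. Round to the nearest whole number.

N̂ = (353+1)(1634+1)/(121+1) − 1 = 354·1635/122 − 1
= 578790/122 − 1 ≈ 4744.2 − 1 ≈ 4743.2 → 4743

N ≈ 4743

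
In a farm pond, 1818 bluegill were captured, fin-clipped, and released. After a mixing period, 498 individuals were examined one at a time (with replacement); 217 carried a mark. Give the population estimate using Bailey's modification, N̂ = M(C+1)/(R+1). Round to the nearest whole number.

N̂ = 1818·(498+1)/(217+1) = 1818·499/218 = 907182/218 ≈ 4161.4 → 4161

N ≈ 4161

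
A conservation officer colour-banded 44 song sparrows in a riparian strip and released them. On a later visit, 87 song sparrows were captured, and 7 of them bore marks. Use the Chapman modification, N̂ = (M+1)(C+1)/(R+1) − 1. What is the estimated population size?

N̂ = (44+1)(87+1)/(7+1) − 1 = 45·88/8 − 1
= 3960/8 − 1 = 495 − 1 = 494

N = 494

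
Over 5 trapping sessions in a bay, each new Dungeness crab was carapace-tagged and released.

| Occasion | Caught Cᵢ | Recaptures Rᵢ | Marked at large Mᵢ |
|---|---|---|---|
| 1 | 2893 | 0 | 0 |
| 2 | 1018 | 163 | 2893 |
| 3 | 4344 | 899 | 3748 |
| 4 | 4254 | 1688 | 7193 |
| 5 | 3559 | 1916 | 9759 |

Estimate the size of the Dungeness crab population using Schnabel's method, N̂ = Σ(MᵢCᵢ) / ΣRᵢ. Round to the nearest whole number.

N ≈ 18,122

Σ MᵢCᵢ = 0·2893 + 2893·1018 + 3748·4344 + 7193·4254 + 9759·3559 = 0 + 2945074 + 16281312 + 30599022 + 34732281 = 84557689
Σ Rᵢ = 0 + 163 + 899 + 1688 + 1916 = 4666
N̂ = 84557689 / 4666 ≈ 18122.1 → 18122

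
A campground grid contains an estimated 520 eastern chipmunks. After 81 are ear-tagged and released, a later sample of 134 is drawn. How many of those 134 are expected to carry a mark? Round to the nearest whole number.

The marked fraction of the population is 81/520, so in a sample of 134 expect C·(M/N) marked.
E[R] = 81 × 134 / 520 = 10854 / 520 ≈ 20.9 → 21

expected recaptures ≈ 21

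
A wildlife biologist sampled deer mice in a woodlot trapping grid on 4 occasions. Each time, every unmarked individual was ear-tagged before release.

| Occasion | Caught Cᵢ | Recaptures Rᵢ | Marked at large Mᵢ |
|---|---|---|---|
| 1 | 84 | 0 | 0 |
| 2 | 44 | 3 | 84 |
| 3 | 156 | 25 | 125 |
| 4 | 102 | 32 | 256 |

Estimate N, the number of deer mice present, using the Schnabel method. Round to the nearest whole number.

Σ MᵢCᵢ = 0·84 + 84·44 + 125·156 + 256·102 = 0 + 3696 + 19500 + 26112 = 49308
Σ Rᵢ = 0 + 3 + 25 + 32 = 60
N̂ = 49308 / 60 ≈ 821.8 → 822

N ≈ 822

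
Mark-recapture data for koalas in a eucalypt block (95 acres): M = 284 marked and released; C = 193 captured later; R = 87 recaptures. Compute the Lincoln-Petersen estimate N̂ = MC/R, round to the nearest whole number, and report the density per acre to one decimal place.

N̂ = 284·193/87 = 54812/87 ≈ 630.0 → 630
Density = N̂ / area = 630 / 95 ≈ 6.63 → 6.6 per acre

density ≈ 6.6 koalas per acre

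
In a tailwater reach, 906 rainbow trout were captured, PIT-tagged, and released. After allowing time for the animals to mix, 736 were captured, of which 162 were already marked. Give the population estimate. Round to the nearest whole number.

N = (906 × 736) / 162 = 666816 / 162 ≈ 4116.1 → 4116

N ≈ 4116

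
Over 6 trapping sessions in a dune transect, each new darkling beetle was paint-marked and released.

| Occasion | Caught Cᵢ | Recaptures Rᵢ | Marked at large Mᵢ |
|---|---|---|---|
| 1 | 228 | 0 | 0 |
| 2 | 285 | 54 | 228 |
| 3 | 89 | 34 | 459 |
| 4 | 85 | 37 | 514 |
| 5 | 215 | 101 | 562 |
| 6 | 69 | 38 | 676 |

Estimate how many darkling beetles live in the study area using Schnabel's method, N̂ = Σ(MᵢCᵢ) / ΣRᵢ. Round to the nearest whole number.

Σ MᵢCᵢ = 0·228 + 228·285 + 459·89 + 514·85 + 562·215 + 676·69 = 0 + 64980 + 40851 + 43690 + 120830 + 46644 = 316995
Σ Rᵢ = 0 + 54 + 34 + 37 + 101 + 38 = 264
N̂ = 316995 / 264 ≈ 1200.7 → 1201

N ≈ 1201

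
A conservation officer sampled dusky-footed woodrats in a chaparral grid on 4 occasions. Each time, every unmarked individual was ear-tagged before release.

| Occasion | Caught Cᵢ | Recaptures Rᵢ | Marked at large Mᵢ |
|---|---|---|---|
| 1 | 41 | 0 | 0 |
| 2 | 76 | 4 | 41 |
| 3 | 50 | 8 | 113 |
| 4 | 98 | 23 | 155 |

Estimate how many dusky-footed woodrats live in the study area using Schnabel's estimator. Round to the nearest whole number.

N ≈ 684

Σ MᵢCᵢ = 0·41 + 41·76 + 113·50 + 155·98 = 0 + 3116 + 5650 + 15190 = 23956
Σ Rᵢ = 0 + 4 + 8 + 23 = 35
N̂ = 23956 / 35 ≈ 684.46 → 684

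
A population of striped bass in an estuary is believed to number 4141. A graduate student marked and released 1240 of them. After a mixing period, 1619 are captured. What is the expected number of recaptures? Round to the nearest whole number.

expected recaptures ≈ 485

The marked fraction of the population is 1240/4141, so in a sample of 1619 expect C·(M/N) marked.
E[R] = 1240 × 1619 / 4141 = 2007560 / 4141 ≈ 484.8 → 485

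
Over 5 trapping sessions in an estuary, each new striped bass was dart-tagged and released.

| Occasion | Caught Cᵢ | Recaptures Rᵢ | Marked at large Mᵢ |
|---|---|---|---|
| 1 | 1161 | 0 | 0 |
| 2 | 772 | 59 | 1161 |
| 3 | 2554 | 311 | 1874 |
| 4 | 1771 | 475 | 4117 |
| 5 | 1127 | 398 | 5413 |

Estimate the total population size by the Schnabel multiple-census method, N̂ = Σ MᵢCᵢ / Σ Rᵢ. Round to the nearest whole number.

Σ MᵢCᵢ = 0·1161 + 1161·772 + 1874·2554 + 4117·1771 + 5413·1127 = 0 + 896292 + 4786196 + 7291207 + 6100451 = 19074146
Σ Rᵢ = 0 + 59 + 311 + 475 + 398 = 1243
N̂ = 19074146 / 1243 ≈ 15345.3 → 15345

N ≈ 15,345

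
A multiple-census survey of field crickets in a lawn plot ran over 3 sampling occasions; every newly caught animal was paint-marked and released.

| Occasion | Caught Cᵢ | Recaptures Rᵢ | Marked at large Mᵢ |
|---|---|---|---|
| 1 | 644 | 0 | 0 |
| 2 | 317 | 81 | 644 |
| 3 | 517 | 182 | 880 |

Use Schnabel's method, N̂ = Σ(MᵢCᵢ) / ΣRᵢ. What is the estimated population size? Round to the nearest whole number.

Σ MᵢCᵢ = 0·644 + 644·317 + 880·517 = 0 + 204148 + 454960 = 659108
Σ Rᵢ = 0 + 81 + 182 = 263
N̂ = 659108 / 263 ≈ 2506.1 → 2506

N ≈ 2506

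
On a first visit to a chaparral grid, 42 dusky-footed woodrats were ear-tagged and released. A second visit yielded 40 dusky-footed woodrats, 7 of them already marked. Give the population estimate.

N = 240

If marked individuals mix randomly, R/C ≈ M/N, giving N ≈ M·C/R.
N = (42 × 40) / 7 = 1680 / 7 = 240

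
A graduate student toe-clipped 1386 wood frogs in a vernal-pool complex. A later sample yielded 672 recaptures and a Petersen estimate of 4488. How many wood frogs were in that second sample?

C = 2176

From N = M·C/R: C = N·R / M = 4488·672 / 1386 = 3015936 / 1386 = 2176.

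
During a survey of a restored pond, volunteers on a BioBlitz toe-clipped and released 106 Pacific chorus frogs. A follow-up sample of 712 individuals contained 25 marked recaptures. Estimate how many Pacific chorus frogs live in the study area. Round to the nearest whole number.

N = (106 × 712) / 25 = 75472 / 25 ≈ 3018.9 → 3019

N ≈ 3019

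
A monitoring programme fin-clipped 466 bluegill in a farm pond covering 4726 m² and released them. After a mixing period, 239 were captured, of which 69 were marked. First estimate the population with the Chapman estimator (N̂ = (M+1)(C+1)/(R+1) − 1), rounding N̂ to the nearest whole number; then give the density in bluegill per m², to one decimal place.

density ≈ 0.3 bluegill per m²

N̂ = 467·240/70 − 1 = 112080/70 − 1 ≈ 1600.1 → 1600
Density = N̂ / area = 1600 / 4726 ≈ 0.34 → 0.3 per m²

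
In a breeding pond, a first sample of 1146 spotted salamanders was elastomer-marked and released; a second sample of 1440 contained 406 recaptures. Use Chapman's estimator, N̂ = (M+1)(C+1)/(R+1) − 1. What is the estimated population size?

N̂ = (1146+1)(1440+1)/(406+1) − 1 = 1147·1441/407 − 1
= 1652827/407 − 1 = 4061 − 1 = 4060

N = 4060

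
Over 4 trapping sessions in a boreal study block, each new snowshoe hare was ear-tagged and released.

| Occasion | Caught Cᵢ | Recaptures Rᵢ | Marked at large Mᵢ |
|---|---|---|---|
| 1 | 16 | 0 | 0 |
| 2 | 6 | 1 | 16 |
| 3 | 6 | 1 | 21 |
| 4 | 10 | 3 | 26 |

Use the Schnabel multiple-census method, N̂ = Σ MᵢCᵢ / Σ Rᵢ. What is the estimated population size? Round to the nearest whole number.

N ≈ 96

Σ MᵢCᵢ = 0·16 + 16·6 + 21·6 + 26·10 = 0 + 96 + 126 + 260 = 482
Σ Rᵢ = 0 + 1 + 1 + 3 = 5
N̂ = 482 / 5 ≈ 96.4 → 96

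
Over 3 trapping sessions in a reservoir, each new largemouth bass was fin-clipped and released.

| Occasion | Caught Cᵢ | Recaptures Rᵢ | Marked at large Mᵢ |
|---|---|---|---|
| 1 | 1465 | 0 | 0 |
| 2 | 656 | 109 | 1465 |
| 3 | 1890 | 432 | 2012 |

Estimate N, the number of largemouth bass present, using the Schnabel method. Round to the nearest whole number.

Σ MᵢCᵢ = 0·1465 + 1465·656 + 2012·1890 = 0 + 961040 + 3802680 = 4763720
Σ Rᵢ = 0 + 109 + 432 = 541
N̂ = 4763720 / 541 ≈ 8805.4 → 8805

N ≈ 8805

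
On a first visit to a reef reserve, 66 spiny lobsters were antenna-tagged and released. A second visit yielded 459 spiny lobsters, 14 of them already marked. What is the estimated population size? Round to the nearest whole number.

Lincoln-Petersen assumes M/N = R/C, so N = M·C / R.
N = (66 × 459) / 14 = 30294 / 14 ≈ 2163.9 → 2164

N ≈ 2164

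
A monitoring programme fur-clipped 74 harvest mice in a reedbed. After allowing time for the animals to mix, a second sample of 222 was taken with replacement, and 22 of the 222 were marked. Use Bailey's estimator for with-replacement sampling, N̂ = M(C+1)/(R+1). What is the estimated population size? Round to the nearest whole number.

N ≈ 717

N̂ = 74·(222+1)/(22+1) = 74·223/23 = 16502/23 ≈ 717.48 → 717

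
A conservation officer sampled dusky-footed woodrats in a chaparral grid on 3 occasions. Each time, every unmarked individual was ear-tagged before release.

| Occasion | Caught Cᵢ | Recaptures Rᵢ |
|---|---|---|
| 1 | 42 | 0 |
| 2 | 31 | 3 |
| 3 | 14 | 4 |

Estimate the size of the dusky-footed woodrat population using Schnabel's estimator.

N = 326

Marked at large before each occasion: Mᵢ = Σⱼ<ᵢ (Cⱼ − Rⱼ) → M1=0, M2=42, M3=70
Σ MᵢCᵢ = 0·42 + 42·31 + 70·14 = 0 + 1302 + 980 = 2282
Σ Rᵢ = 0 + 3 + 4 = 7
N̂ = 2282 / 7 = 326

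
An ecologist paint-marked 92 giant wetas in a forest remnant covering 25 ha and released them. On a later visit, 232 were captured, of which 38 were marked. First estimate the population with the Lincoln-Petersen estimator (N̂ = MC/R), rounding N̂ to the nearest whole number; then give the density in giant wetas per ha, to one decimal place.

N̂ = 92·232/38 = 21344/38 ≈ 561.7 → 562
Density = N̂ / area = 562 / 25 ≈ 22.48 → 22.5 per ha

density ≈ 22.5 giant wetas per ha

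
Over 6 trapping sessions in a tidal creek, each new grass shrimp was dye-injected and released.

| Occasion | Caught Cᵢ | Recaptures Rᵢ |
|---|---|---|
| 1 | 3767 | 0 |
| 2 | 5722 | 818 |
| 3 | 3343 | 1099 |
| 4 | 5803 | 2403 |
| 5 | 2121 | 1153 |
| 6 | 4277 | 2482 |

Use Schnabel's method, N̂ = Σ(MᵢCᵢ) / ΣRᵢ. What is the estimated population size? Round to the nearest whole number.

N ≈ 26,349

Marked at large before each occasion: Mᵢ = Σⱼ<ᵢ (Cⱼ − Rⱼ) → M1=0, M2=3767, M3=8671, M4=10915, M5=14315, M6=15283
Σ MᵢCᵢ = 0·3767 + 3767·5722 + 8671·3343 + 10915·5803 + 14315·2121 + 15283·4277 = 0 + 21554774 + 28987153 + 63339745 + 30362115 + 65365391 = 209609178
Σ Rᵢ = 0 + 818 + 1099 + 2403 + 1153 + 2482 = 7955
N̂ = 209609178 / 7955 ≈ 26349.4 → 26349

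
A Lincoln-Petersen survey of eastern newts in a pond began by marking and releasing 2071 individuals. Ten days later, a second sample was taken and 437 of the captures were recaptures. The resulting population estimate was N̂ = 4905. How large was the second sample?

C = 1035

From N = M·C/R: C = N·R / M = 4905·437 / 2071 = 2143485 / 2071 = 1035.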